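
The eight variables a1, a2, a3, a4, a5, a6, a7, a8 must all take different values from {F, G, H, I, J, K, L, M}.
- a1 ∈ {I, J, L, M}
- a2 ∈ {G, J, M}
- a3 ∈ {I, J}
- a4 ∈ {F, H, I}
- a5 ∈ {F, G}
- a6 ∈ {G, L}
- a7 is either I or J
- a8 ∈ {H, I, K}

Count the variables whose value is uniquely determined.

3

The 8 variables together cover exactly {F, G, H, I, J, K, L, M} — 8 values for 8 variables — and K appears only in a8's list, so a8 = K.
The 7 still-open variables draw from only 7 values {F, G, H, I, J, L, M}, so each is used; only a4 can be H, hence a4 = H.
Among the 6 still-open variables, F fits only a5 (and all 6 values in {F, G, I, J, L, M} must be used), so a5 = F.
a3 and a7 between them cover only {I, J} — a naked pair. Remove those values from a1, a2.
Determined: a4=H, a5=F, a8=K. The other variables each still have more than one consistent value. That makes 3.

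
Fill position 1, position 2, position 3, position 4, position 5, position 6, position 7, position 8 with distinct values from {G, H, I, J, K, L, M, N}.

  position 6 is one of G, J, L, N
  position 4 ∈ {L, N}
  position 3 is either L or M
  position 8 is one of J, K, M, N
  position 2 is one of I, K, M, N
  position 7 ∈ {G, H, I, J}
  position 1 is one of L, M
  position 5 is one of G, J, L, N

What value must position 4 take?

Among the 8 variables, H fits only position 7 (and all 8 values in {G, H, I, J, K, L, M, N} must be used), so position 7 = H.
The 7 still-open variables draw from only 7 values {G, I, J, K, L, M, N}, so each is used; only position 2 can be I, hence position 2 = I.
The 6 still-open variables together cover exactly {G, J, K, L, M, N} — 6 values for 6 variables — and K appears only in position 8's list, so position 8 = K.
position 1 and position 3 between them cover only {L, M} — a naked pair. Remove those values from position 4, position 5, position 6.
So position 4 = N.

N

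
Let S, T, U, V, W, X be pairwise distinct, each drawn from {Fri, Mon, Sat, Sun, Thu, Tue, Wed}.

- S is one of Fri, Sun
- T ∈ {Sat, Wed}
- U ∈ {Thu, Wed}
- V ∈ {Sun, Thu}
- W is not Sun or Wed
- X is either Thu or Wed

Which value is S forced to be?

The 2 variables U and X are confined to {Thu, Wed}, which locks those values in; drop them from T, V, W.
That leaves T = Sat. So W can't be Sat.
V's domain is down to {Sun}, so V = Sun. So S can't be Sun.
So S = Fri.

Fri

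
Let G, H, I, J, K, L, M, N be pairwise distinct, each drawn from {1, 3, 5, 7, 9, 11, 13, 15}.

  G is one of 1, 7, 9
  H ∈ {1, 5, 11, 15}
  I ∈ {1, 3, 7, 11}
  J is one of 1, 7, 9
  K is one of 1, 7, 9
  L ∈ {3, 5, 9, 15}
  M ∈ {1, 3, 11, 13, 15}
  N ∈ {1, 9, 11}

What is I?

3

The 8 variables together cover exactly {1, 3, 5, 7, 9, 11, 13, 15} — 8 values for 8 variables — and 13 appears only in M's list, so M = 13.
The 3 variables G, J, K are confined to {1, 7, 9}, which locks those values in; drop them from H, I, L, N.
That leaves N = 11. Remove 11 from H, I.
So I = 3.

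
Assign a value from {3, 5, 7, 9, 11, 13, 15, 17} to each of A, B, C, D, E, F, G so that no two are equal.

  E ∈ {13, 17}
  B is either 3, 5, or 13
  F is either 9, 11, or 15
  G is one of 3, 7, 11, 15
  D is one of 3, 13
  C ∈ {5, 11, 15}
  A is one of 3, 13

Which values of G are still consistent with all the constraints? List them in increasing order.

7, 11, 15

A and D share exactly the 2 values {3, 13}; by pigeonhole those values go to them, so strike 3, 13 from B, E, G.
B must be 5 (only option left). Eliminate 5 elsewhere: C.
E must be 17 (only option left).
No further eliminations apply; G can still be any of 7, 11, 15.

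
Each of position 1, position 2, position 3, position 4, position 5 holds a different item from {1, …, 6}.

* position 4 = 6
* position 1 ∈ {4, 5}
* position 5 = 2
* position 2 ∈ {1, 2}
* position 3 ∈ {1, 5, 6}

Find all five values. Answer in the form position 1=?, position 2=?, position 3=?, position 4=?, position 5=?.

position 1=4, position 2=1, position 3=5, position 4=6, position 5=2

position 4 must be 6 (only option left). Strike 6 from position 3.
position 5 has just one choice, so position 5 = 2. Eliminate 2 elsewhere: position 2.
position 2 has just one choice, so position 2 = 1. So position 3 can't be 1.
position 3 must be 5 (only option left). Eliminate 5 elsewhere: position 1.
position 1's domain is down to {4}, so position 1 = 4.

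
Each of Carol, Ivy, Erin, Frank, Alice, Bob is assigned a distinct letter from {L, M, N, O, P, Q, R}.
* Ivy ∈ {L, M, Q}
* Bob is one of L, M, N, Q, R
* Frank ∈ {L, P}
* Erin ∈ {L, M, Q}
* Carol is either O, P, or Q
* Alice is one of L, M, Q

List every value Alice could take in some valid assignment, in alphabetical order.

L, M, Q

Ivy, Erin, Alice share exactly the 3 values {L, M, Q}; by pigeonhole those values go to them, so strike L, M, Q from Carol, Frank, Bob.
Frank's domain is down to {P}, so Frank = P. Remove P from Carol.
Carol has just one choice, so Carol = O.
No further eliminations apply; Alice can still be any of L, M, Q.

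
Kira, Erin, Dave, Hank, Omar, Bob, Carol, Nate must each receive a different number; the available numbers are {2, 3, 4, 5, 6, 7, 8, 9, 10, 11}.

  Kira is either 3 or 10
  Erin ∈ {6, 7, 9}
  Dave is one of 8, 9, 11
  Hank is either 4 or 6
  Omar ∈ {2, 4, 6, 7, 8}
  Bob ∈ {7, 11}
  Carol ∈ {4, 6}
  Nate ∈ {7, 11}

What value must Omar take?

2

Hank and Carol between them cover only {4, 6} — a naked pair. Remove those values from Erin, Omar.
The 2 variables Bob and Nate are confined to {7, 11}, which locks those values in; drop them from Erin, Dave, Omar.
Erin has just one choice, so Erin = 9. Remove 9 from Dave.
Dave must be 8 (only option left). Eliminate 8 elsewhere: Omar.
So Omar = 2.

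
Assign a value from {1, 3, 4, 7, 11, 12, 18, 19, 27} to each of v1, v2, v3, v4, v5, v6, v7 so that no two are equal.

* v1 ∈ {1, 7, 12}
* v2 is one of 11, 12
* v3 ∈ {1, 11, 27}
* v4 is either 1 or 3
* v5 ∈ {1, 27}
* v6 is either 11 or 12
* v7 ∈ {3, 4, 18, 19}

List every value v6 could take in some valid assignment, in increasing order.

11, 12

v2 and v6 between them cover only {11, 12} — a naked pair. Remove those values from v1, v3.
v3 and v5 share exactly the 2 values {1, 27}; by pigeonhole those values go to them, so strike 1, 27 from v1, v4.
v1 has just one choice, so v1 = 7.
v4 must be 3 (only option left). Remove 3 from v7.
No further eliminations apply; v6 can still be any of 11, 12.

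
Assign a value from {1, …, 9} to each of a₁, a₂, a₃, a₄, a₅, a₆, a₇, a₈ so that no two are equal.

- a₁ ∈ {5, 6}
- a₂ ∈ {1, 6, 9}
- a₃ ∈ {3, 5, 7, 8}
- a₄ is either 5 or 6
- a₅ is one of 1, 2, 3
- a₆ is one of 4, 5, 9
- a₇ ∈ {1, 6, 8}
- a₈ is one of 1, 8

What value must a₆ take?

4

a₁ and a₄ share exactly the 2 values {5, 6}; by pigeonhole those values go to them, so strike 5, 6 from a₂, a₃, a₆, a₇.
a₇ and a₈ share exactly the 2 values {1, 8}; by pigeonhole those values go to them, so strike 1, 8 from a₂, a₃, a₅.
a₂ must be 9 (only option left). Strike 9 from a₆.
So a₆ = 4.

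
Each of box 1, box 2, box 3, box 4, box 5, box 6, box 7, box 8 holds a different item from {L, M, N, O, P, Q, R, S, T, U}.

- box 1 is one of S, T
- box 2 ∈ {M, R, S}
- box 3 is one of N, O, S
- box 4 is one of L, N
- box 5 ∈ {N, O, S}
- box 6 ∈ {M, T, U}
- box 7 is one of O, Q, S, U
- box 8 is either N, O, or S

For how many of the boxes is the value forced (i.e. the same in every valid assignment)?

2

box 3, box 5, box 8 share exactly the 3 values {N, O, S}; by pigeonhole those values go to them, so strike N, O, S from box 1, box 2, box 4, box 7.
box 1's domain is down to {T}, so box 1 = T. Remove T from box 6.
box 4 has just one choice, so box 4 = L.
Determined: box 1=T, box 4=L. The other boxes each still have more than one consistent value. That makes 2.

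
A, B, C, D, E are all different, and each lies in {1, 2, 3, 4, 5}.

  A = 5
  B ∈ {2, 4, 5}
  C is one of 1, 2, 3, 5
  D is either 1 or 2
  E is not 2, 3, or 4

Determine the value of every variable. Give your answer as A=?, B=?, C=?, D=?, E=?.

A=5, B=4, C=3, D=2, E=1

A's domain is down to {5}, so A = 5. Eliminate 5 elsewhere: B, C, E.
E has just one choice, so E = 1. Remove 1 from C, D.
That leaves D = 2. Strike 2 from B, C.
That leaves B = 4.
C must be 3 (only option left).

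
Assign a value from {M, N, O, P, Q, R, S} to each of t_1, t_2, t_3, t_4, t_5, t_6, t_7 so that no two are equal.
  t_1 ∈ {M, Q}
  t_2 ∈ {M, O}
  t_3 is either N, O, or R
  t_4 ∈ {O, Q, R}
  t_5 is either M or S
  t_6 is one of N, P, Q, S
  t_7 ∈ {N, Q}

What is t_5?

S

Among the 7 variables, P fits only t_6 (and all 7 values in {M, N, O, P, Q, R, S} must be used), so t_6 = P.
The 6 still-open variables draw from only 6 values {M, N, O, Q, R, S}, so each is used; only t_5 can be S, hence t_5 = S.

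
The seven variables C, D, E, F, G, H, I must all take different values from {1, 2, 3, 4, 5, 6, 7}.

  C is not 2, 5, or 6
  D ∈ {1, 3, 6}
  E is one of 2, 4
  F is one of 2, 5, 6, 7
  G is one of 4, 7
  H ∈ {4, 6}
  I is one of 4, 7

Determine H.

6

The 7 variables together cover exactly {1, 2, 3, 4, 5, 6, 7} — 7 values for 7 variables — and 5 appears only in F's list, so F = 5.
Among the 6 still-open variables, 2 fits only E (and all 6 values in {1, 2, 3, 4, 6, 7} must be used), so E = 2.
The 2 variables G and I are confined to {4, 7}, which locks those values in; drop them from C, H.
So H = 6.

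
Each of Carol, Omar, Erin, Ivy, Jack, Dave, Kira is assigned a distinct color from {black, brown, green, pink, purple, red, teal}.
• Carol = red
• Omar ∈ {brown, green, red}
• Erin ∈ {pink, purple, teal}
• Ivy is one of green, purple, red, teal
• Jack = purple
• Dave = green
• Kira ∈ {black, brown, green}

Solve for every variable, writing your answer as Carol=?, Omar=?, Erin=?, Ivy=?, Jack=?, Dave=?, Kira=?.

Carol=red, Omar=brown, Erin=pink, Ivy=teal, Jack=purple, Dave=green, Kira=black

Carol's domain is down to {red}, so Carol = red. So Omar, Ivy can't be red.
Jack must be purple (only option left). Eliminate purple elsewhere: Erin, Ivy.
Dave must be green (only option left). So Omar, Ivy, Kira can't be green.
That leaves Omar = brown. Strike brown from Kira.
That leaves Ivy = teal. Strike teal from Erin.
Kira must be black (only option left).
Erin's domain is down to {pink}, so Erin = pink.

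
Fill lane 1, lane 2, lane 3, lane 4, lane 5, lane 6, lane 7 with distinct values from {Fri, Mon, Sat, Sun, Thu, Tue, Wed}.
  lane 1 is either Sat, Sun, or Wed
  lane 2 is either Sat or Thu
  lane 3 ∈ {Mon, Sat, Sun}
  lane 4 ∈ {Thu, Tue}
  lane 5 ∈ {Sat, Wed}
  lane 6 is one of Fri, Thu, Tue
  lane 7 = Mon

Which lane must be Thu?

lane 2

lane 7 has just one choice, so lane 7 = Mon. Strike Mon from lane 3.
The 6 still-open variables draw from only 6 values {Fri, Sat, Sun, Thu, Tue, Wed}, so each is used; only lane 6 can be Fri, hence lane 6 = Fri.
Among the 5 still-open variables, Tue fits only lane 4 (and all 5 values in {Sat, Sun, Thu, Tue, Wed} must be used), so lane 4 = Tue.
The 4 still-open variables draw from only 4 values {Sat, Sun, Thu, Wed}, so each is used; only lane 2 can be Thu, hence lane 2 = Thu.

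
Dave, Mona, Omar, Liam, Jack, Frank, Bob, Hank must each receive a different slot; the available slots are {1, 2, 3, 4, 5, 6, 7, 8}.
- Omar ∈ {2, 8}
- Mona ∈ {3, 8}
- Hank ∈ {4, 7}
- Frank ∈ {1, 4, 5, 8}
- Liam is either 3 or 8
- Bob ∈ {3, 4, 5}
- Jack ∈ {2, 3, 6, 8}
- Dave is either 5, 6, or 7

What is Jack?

The 8 variables together cover exactly {1, 2, 3, 4, 5, 6, 7, 8} — 8 values for 8 variables — and 1 appears only in Frank's list, so Frank = 1.
Mona and Liam share exactly the 2 values {3, 8}; by pigeonhole those values go to them, so strike 3, 8 from Omar, Jack, Bob.
That leaves Omar = 2. Strike 2 from Jack.
So Jack = 6.

6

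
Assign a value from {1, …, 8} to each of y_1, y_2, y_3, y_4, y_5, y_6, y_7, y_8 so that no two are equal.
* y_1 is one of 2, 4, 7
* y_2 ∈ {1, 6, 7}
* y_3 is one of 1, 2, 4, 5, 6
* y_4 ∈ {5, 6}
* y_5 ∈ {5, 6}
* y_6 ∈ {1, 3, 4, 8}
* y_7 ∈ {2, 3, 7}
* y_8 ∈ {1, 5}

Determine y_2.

7

The 8 variables together cover exactly {1, 2, 3, 4, 5, 6, 7, 8} — 8 values for 8 variables — and 8 appears only in y_6's list, so y_6 = 8.
The 7 still-open variables together cover exactly {1, 2, 3, 4, 5, 6, 7} — 7 values for 7 variables — and 3 appears only in y_7's list, so y_7 = 3.
The 2 variables y_4 and y_5 are confined to {5, 6}, which locks those values in; drop them from y_2, y_3, y_8.
y_8 must be 1 (only option left). Eliminate 1 elsewhere: y_2, y_3.
So y_2 = 7.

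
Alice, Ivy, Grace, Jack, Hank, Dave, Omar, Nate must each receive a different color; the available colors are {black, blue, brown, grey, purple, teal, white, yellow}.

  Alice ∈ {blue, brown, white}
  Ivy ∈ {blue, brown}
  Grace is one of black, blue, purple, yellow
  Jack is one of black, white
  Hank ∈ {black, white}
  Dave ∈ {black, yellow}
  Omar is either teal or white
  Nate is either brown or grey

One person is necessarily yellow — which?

Among the 8 variables, grey fits only Nate (and all 8 values in {black, blue, brown, grey, purple, teal, white, yellow} must be used), so Nate = grey.
The 7 still-open variables together cover exactly {black, blue, brown, purple, teal, white, yellow} — 7 values for 7 variables — and purple appears only in Grace's list, so Grace = purple.
The 6 still-open variables draw from only 6 values {black, blue, brown, teal, white, yellow}, so each is used; only Omar can be teal, hence Omar = teal.
The 5 still-open variables together cover exactly {black, blue, brown, white, yellow} — 5 values for 5 variables — and yellow appears only in Dave's list, so Dave = yellow.

Dave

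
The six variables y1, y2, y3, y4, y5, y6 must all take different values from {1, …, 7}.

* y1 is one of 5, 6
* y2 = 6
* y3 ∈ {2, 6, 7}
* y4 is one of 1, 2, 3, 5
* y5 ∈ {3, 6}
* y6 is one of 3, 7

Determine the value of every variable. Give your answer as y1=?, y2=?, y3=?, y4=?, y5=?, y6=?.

y1=5, y2=6, y3=2, y4=1, y5=3, y6=7

y2's domain is down to {6}, so y2 = 6. Strike 6 from y1, y3, y5.
y5 has just one choice, so y5 = 3. Strike 3 from y4, y6.
That leaves y6 = 7. Remove 7 from y3.
y1 has just one choice, so y1 = 5. Eliminate 5 elsewhere: y4.
y3's domain is down to {2}, so y3 = 2. Strike 2 from y4.
y4's domain is down to {1}, so y4 = 1.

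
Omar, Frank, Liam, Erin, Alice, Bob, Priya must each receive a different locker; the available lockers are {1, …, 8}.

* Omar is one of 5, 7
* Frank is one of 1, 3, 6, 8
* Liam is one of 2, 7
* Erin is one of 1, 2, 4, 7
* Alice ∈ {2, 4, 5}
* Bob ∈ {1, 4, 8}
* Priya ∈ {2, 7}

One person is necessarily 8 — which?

Bob

Liam and Priya between them cover only {2, 7} — a naked pair. Remove those values from Omar, Erin, Alice.
Omar has just one choice, so Omar = 5. So Alice can't be 5.
Alice must be 4 (only option left). Eliminate 4 elsewhere: Erin, Bob.
Erin's domain is down to {1}, so Erin = 1. Strike 1 from Frank, Bob.
So 8 goes to Bob.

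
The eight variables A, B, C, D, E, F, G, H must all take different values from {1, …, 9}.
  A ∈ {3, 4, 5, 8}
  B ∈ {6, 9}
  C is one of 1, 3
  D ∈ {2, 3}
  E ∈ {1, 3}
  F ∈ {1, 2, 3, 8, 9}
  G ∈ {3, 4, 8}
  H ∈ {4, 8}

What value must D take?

2

The 8 variables draw from only 8 values {1, 2, 3, 4, 5, 6, 8, 9}, so each is used; only A can be 5, hence A = 5.
The 7 still-open variables together cover exactly {1, 2, 3, 4, 6, 8, 9} — 7 values for 7 variables — and 6 appears only in B's list, so B = 6.
The 6 still-open variables draw from only 6 values {1, 2, 3, 4, 8, 9}, so each is used; only F can be 9, hence F = 9.
Among the 5 still-open variables, 2 fits only D (and all 5 values in {1, 2, 3, 4, 8} must be used), so D = 2.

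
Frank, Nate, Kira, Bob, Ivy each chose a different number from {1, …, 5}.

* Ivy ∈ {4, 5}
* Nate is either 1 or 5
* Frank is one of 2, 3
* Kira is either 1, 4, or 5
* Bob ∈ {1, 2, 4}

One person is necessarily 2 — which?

Among the 5 variables, 3 fits only Frank (and all 5 values in {1, 2, 3, 4, 5} must be used), so Frank = 3.
The 4 still-open variables together cover exactly {1, 2, 4, 5} — 4 values for 4 variables — and 2 appears only in Bob's list, so Bob = 2.

Bob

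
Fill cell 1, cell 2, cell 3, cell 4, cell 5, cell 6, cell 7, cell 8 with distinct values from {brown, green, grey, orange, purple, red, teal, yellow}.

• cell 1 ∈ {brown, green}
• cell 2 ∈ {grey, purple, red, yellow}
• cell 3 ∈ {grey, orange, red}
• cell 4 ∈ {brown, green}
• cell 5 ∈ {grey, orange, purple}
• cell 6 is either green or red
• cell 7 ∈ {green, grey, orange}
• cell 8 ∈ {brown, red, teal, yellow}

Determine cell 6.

The 8 variables together cover exactly {brown, green, grey, orange, purple, red, teal, yellow} — 8 values for 8 variables — and teal appears only in cell 8's list, so cell 8 = teal.
The 7 still-open variables draw from only 7 values {brown, green, grey, orange, purple, red, yellow}, so each is used; only cell 2 can be yellow, hence cell 2 = yellow.
The 6 still-open variables draw from only 6 values {brown, green, grey, orange, purple, red}, so each is used; only cell 5 can be purple, hence cell 5 = purple.
cell 1 and cell 4 share exactly the 2 values {brown, green}; by pigeonhole those values go to them, so strike brown, green from cell 6, cell 7.
So cell 6 = red.

red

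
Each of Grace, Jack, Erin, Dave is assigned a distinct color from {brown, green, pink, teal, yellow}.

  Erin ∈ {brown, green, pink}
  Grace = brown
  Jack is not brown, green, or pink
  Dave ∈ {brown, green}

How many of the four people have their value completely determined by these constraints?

3

Grace must be brown (only option left). Strike brown from Erin, Dave.
Dave's domain is down to {green}, so Dave = green. So Erin can't be green.
That leaves Erin = pink.
Determined: Grace=brown, Erin=pink, Dave=green. The other people each still have more than one consistent value. That makes 3.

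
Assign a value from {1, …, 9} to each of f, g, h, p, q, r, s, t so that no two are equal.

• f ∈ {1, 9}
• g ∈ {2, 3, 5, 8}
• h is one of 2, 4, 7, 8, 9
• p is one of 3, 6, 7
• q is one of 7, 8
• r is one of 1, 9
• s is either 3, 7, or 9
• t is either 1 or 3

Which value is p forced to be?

The 2 variables f and r are confined to {1, 9}, which locks those values in; drop them from h, s, t.
t has just one choice, so t = 3. Strike 3 from g, p, s.
s must be 7 (only option left). Remove 7 from h, p, q.
So p = 6.

6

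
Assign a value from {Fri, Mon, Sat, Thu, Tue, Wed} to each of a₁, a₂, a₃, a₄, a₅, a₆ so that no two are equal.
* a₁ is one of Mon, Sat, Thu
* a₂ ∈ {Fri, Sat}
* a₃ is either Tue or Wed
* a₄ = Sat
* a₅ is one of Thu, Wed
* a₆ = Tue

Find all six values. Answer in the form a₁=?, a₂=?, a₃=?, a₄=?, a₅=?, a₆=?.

a₄ must be Sat (only option left). Eliminate Sat elsewhere: a₁, a₂.
a₆ must be Tue (only option left). So a₃ can't be Tue.
a₂'s domain is down to {Fri}, so a₂ = Fri.
a₃ has just one choice, so a₃ = Wed. So a₅ can't be Wed.
a₅'s domain is down to {Thu}, so a₅ = Thu. Strike Thu from a₁.
a₁ has just one choice, so a₁ = Mon.

a₁=Mon, a₂=Fri, a₃=Wed, a₄=Sat, a₅=Thu, a₆=Tue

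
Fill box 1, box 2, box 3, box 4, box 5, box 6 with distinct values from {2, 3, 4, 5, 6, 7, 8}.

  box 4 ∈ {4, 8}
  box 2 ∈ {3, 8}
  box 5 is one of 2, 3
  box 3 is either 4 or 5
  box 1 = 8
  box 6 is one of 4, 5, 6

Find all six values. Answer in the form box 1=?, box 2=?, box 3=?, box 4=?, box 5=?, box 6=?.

box 1=8, box 2=3, box 3=5, box 4=4, box 5=2, box 6=6

box 1's domain is down to {8}, so box 1 = 8. So box 2, box 4 can't be 8.
That leaves box 2 = 3. Remove 3 from box 5.
box 4's domain is down to {4}, so box 4 = 4. So box 3, box 6 can't be 4.
box 5 has just one choice, so box 5 = 2.
box 3 must be 5 (only option left). So box 6 can't be 5.
box 6 must be 6 (only option left).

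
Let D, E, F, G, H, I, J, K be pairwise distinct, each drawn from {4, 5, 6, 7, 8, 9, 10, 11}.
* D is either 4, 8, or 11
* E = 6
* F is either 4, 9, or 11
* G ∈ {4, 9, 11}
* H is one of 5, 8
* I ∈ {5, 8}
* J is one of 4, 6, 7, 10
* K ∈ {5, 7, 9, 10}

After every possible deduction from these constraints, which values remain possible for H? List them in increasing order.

5, 8

E must be 6 (only option left). Eliminate 6 elsewhere: J.
H and I between them cover only {5, 8} — a naked pair. Remove those values from D, K.
The 3 variables D, F, G are confined to {4, 9, 11}, which locks those values in; drop them from J, K.
No further eliminations apply; H can still be any of 5, 8.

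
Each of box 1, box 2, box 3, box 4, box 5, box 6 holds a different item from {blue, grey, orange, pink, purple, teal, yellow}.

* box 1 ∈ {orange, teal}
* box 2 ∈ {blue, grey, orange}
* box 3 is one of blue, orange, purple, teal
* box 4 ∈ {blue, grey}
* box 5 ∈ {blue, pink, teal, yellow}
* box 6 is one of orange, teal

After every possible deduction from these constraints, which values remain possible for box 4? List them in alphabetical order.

blue, grey

box 1 and box 6 between them cover only {orange, teal} — a naked pair. Remove those values from box 2, box 3, box 5.
The 2 variables box 2 and box 4 are confined to {blue, grey}, which locks those values in; drop them from box 3, box 5.
box 3 must be purple (only option left).
No further eliminations apply; box 4 can still be any of blue, grey.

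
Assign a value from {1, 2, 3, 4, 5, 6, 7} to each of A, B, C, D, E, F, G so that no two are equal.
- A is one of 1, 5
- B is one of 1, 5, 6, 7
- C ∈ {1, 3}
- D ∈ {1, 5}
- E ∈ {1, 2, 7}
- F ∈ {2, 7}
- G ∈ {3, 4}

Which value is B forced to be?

The 7 variables draw from only 7 values {1, 2, 3, 4, 5, 6, 7}, so each is used; only G can be 4, hence G = 4.
Among the 6 still-open variables, 3 fits only C (and all 6 values in {1, 2, 3, 5, 6, 7} must be used), so C = 3.
Among the 5 still-open variables, 6 fits only B (and all 5 values in {1, 2, 5, 6, 7} must be used), so B = 6.

6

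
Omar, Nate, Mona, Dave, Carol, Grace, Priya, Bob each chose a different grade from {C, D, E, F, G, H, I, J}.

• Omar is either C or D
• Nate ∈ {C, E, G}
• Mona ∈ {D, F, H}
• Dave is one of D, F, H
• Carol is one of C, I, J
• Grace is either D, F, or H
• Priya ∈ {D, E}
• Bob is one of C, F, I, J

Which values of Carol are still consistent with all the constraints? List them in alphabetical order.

The 8 variables together cover exactly {C, D, E, F, G, H, I, J} — 8 values for 8 variables — and G appears only in Nate's list, so Nate = G.
The 7 still-open variables together cover exactly {C, D, E, F, H, I, J} — 7 values for 7 variables — and E appears only in Priya's list, so Priya = E.
Mona, Dave, Grace share exactly the 3 values {D, F, H}; by pigeonhole those values go to them, so strike D, F, H from Omar, Bob.
Omar has just one choice, so Omar = C. Strike C from Carol, Bob.
No further eliminations apply; Carol can still be any of I, J.

I, J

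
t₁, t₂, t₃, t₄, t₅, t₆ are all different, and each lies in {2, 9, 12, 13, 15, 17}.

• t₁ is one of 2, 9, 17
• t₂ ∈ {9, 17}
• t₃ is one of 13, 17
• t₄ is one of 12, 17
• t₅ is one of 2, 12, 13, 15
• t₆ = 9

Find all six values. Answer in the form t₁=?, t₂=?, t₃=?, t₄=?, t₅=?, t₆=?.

t₁=2, t₂=17, t₃=13, t₄=12, t₅=15, t₆=9

t₆'s domain is down to {9}, so t₆ = 9. Strike 9 from t₁, t₂.
t₂ has just one choice, so t₂ = 17. So t₁, t₃, t₄ can't be 17.
t₃'s domain is down to {13}, so t₃ = 13. Remove 13 from t₅.
t₄ has just one choice, so t₄ = 12. Remove 12 from t₅.
That leaves t₁ = 2. Remove 2 from t₅.
t₅ must be 15 (only option left).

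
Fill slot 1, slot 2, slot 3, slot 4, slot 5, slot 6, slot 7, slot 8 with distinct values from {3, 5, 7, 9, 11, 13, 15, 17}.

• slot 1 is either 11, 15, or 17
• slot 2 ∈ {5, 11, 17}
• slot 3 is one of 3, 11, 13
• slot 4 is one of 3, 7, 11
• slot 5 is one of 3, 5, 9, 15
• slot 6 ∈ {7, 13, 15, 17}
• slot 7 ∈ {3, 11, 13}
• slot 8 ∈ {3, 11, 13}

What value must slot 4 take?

7

Among the 8 variables, 9 fits only slot 5 (and all 8 values in {3, 5, 7, 9, 11, 13, 15, 17} must be used), so slot 5 = 9.
The 7 still-open variables together cover exactly {3, 5, 7, 11, 13, 15, 17} — 7 values for 7 variables — and 5 appears only in slot 2's list, so slot 2 = 5.
slot 3, slot 7, slot 8 between them cover only {3, 11, 13} — a naked triple. Remove those values from slot 1, slot 4, slot 6.
So slot 4 = 7.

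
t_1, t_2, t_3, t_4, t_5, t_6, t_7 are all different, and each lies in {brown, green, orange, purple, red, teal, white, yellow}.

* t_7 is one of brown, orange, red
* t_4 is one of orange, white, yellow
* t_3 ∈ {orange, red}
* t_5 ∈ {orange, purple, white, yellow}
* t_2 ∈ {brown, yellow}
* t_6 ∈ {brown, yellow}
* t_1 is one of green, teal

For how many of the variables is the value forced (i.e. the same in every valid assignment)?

t_2 and t_6 share exactly the 2 values {brown, yellow}; by pigeonhole those values go to them, so strike brown, yellow from t_4, t_5, t_7.
t_3 and t_7 between them cover only {orange, red} — a naked pair. Remove those values from t_4, t_5.
t_4's domain is down to {white}, so t_4 = white. Remove white from t_5.
t_5 has just one choice, so t_5 = purple.
Determined: t_4=white, t_5=purple. The other variables each still have more than one consistent value. That makes 2.

2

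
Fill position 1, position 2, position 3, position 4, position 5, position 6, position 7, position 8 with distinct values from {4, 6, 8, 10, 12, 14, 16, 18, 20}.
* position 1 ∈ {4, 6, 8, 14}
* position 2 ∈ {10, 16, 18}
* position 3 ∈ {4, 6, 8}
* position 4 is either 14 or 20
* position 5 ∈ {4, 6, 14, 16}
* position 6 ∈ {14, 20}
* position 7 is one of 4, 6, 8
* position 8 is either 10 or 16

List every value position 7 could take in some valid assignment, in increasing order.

The 8 variables together cover exactly {4, 6, 8, 10, 14, 16, 18, 20} — 8 values for 8 variables — and 18 appears only in position 2's list, so position 2 = 18.
The 7 still-open variables draw from only 7 values {4, 6, 8, 10, 14, 16, 20}, so each is used; only position 8 can be 10, hence position 8 = 10.
The 6 still-open variables draw from only 6 values {4, 6, 8, 14, 16, 20}, so each is used; only position 5 can be 16, hence position 5 = 16.
The 2 variables position 4 and position 6 are confined to {14, 20}, which locks those values in; drop them from position 1.
No further eliminations apply; position 7 can still be any of 4, 6, 8.

4, 6, 8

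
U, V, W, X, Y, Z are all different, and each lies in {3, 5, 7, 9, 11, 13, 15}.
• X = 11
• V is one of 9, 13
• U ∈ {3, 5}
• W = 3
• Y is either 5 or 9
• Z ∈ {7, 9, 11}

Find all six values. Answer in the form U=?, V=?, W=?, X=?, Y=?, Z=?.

U=5, V=13, W=3, X=11, Y=9, Z=7

W's domain is down to {3}, so W = 3. Remove 3 from U.
X must be 11 (only option left). Remove 11 from Z.
U has just one choice, so U = 5. Remove 5 from Y.
Y's domain is down to {9}, so Y = 9. Eliminate 9 elsewhere: V, Z.
Z must be 7 (only option left).
V must be 13 (only option left).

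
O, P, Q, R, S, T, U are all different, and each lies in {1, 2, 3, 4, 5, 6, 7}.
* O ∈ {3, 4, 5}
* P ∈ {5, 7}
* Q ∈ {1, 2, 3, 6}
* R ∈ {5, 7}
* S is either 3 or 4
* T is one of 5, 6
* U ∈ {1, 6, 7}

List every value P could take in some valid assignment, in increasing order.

5, 7

The 7 variables draw from only 7 values {1, 2, 3, 4, 5, 6, 7}, so each is used; only Q can be 2, hence Q = 2.
The 6 still-open variables together cover exactly {1, 3, 4, 5, 6, 7} — 6 values for 6 variables — and 1 appears only in U's list, so U = 1.
The 5 still-open variables draw from only 5 values {3, 4, 5, 6, 7}, so each is used; only T can be 6, hence T = 6.
The 2 variables P and R are confined to {5, 7}, which locks those values in; drop them from O.
No further eliminations apply; P can still be any of 5, 7.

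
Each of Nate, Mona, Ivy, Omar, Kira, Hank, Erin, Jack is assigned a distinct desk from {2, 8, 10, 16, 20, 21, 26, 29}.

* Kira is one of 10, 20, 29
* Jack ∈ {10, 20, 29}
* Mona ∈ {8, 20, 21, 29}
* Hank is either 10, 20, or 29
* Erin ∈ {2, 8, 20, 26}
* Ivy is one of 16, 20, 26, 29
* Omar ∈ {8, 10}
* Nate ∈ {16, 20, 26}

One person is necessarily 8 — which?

The 8 variables draw from only 8 values {2, 8, 10, 16, 20, 21, 26, 29}, so each is used; only Erin can be 2, hence Erin = 2.
The 7 still-open variables draw from only 7 values {8, 10, 16, 20, 21, 26, 29}, so each is used; only Mona can be 21, hence Mona = 21.
The 6 still-open variables draw from only 6 values {8, 10, 16, 20, 26, 29}, so each is used; only Omar can be 8, hence Omar = 8.

Omar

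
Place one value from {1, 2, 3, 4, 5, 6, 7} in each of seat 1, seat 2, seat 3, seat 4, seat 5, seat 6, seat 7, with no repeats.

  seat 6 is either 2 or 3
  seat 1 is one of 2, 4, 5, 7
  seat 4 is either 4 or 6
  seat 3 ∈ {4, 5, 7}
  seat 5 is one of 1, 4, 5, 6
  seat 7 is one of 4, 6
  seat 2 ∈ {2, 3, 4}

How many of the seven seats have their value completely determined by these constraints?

The 7 variables together cover exactly {1, 2, 3, 4, 5, 6, 7} — 7 values for 7 variables — and 1 appears only in seat 5's list, so seat 5 = 1.
seat 4 and seat 7 between them cover only {4, 6} — a naked pair. Remove those values from seat 1, seat 2, seat 3.
The 2 variables seat 2 and seat 6 are confined to {2, 3}, which locks those values in; drop them from seat 1.
Determined: seat 5=1. The other seats each still have more than one consistent value. That makes 1.

1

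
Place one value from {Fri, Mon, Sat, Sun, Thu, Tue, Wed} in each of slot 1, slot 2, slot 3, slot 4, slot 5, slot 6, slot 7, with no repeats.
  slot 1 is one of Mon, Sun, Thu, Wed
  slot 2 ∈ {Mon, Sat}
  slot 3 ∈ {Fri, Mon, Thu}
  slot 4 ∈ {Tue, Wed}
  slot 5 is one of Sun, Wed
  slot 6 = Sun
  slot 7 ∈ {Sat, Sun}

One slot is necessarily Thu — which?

slot 1

slot 6 has just one choice, so slot 6 = Sun. Strike Sun from slot 1, slot 5, slot 7.
That leaves slot 7 = Sat. So slot 2 can't be Sat.
slot 2 must be Mon (only option left). Remove Mon from slot 1, slot 3.
slot 5 has just one choice, so slot 5 = Wed. Strike Wed from slot 1, slot 4.
So Thu goes to slot 1.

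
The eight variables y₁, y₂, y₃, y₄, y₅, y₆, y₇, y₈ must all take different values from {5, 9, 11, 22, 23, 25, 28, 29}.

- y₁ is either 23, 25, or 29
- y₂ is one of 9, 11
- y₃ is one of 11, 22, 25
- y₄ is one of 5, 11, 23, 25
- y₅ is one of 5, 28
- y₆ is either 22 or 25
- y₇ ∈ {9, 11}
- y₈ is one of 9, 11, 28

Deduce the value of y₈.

The 8 variables together cover exactly {5, 9, 11, 22, 23, 25, 28, 29} — 8 values for 8 variables — and 29 appears only in y₁'s list, so y₁ = 29.
The 7 still-open variables together cover exactly {5, 9, 11, 22, 23, 25, 28} — 7 values for 7 variables — and 23 appears only in y₄'s list, so y₄ = 23.
Among the 6 still-open variables, 5 fits only y₅ (and all 6 values in {5, 9, 11, 22, 25, 28} must be used), so y₅ = 5.
The 5 still-open variables draw from only 5 values {9, 11, 22, 25, 28}, so each is used; only y₈ can be 28, hence y₈ = 28.

28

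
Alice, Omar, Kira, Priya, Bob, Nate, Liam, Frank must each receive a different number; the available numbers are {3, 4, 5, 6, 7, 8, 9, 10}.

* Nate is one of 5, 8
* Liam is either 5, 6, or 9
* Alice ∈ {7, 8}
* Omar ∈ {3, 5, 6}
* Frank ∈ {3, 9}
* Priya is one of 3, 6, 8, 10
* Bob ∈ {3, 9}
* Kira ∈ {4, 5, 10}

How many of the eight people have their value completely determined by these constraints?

The 8 variables together cover exactly {3, 4, 5, 6, 7, 8, 9, 10} — 8 values for 8 variables — and 4 appears only in Kira's list, so Kira = 4.
The 7 still-open variables together cover exactly {3, 5, 6, 7, 8, 9, 10} — 7 values for 7 variables — and 7 appears only in Alice's list, so Alice = 7.
Among the 6 still-open variables, 10 fits only Priya (and all 6 values in {3, 5, 6, 8, 9, 10} must be used), so Priya = 10.
The 5 still-open variables together cover exactly {3, 5, 6, 8, 9} — 5 values for 5 variables — and 8 appears only in Nate's list, so Nate = 8.
Bob and Frank share exactly the 2 values {3, 9}; by pigeonhole those values go to them, so strike 3, 9 from Omar, Liam.
Determined: Alice=7, Kira=4, Priya=10, Nate=8. The other people each still have more than one consistent value. That makes 4.

4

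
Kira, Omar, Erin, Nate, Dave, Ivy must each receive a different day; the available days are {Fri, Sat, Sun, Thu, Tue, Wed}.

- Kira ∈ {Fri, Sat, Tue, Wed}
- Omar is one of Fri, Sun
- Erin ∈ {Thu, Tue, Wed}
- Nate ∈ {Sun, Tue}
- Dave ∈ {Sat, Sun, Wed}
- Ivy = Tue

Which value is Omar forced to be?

Fri

Ivy's domain is down to {Tue}, so Ivy = Tue. Strike Tue from Kira, Erin, Nate.
Nate has just one choice, so Nate = Sun. Strike Sun from Omar, Dave.
So Omar = Fri.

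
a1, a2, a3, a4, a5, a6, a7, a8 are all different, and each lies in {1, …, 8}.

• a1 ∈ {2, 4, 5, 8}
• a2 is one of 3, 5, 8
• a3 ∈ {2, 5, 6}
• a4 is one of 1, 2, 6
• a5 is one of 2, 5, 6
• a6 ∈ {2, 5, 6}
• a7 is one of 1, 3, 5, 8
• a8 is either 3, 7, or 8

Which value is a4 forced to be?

The 8 variables together cover exactly {1, 2, 3, 4, 5, 6, 7, 8} — 8 values for 8 variables — and 4 appears only in a1's list, so a1 = 4.
The 7 still-open variables together cover exactly {1, 2, 3, 5, 6, 7, 8} — 7 values for 7 variables — and 7 appears only in a8's list, so a8 = 7.
The 3 variables a3, a5, a6 are confined to {2, 5, 6}, which locks those values in; drop them from a2, a4, a7.
So a4 = 1.

1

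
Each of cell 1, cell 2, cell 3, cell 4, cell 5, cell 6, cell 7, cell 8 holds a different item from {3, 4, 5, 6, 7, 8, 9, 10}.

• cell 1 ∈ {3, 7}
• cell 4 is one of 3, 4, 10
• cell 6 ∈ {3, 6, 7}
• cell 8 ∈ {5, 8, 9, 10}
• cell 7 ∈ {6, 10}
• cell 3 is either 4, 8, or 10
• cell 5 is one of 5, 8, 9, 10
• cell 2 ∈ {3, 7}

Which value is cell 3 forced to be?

8

The 2 variables cell 1 and cell 2 are confined to {3, 7}, which locks those values in; drop them from cell 4, cell 6.
cell 6 must be 6 (only option left). Eliminate 6 elsewhere: cell 7.
cell 7 has just one choice, so cell 7 = 10. So cell 3, cell 4, cell 5, cell 8 can't be 10.
cell 4's domain is down to {4}, so cell 4 = 4. So cell 3 can't be 4.
So cell 3 = 8.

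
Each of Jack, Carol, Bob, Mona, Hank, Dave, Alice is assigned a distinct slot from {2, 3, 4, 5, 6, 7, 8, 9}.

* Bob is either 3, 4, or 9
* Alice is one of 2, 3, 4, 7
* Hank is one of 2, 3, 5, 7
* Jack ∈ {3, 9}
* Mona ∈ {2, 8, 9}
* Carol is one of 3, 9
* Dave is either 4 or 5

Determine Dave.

The 7 variables draw from only 7 values {2, 3, 4, 5, 7, 8, 9}, so each is used; only Mona can be 8, hence Mona = 8.
Jack and Carol between them cover only {3, 9} — a naked pair. Remove those values from Bob, Hank, Alice.
Bob has just one choice, so Bob = 4. Eliminate 4 elsewhere: Dave, Alice.
So Dave = 5.

5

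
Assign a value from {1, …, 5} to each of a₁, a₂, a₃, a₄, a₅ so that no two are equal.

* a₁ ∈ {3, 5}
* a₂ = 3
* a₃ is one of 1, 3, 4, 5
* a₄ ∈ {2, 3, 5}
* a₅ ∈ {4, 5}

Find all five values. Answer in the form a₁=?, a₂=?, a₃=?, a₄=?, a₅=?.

a₁=5, a₂=3, a₃=1, a₄=2, a₅=4

a₂'s domain is down to {3}, so a₂ = 3. Remove 3 from a₁, a₃, a₄.
a₁ must be 5 (only option left). So a₃, a₄, a₅ can't be 5.
a₄ must be 2 (only option left).
a₅'s domain is down to {4}, so a₅ = 4. Remove 4 from a₃.
a₃ has just one choice, so a₃ = 1.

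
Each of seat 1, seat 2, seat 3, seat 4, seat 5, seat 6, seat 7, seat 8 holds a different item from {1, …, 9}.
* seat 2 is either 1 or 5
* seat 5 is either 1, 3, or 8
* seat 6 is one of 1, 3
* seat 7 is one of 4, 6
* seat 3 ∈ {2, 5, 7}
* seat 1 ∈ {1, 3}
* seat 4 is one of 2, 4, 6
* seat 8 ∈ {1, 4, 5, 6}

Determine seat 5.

8

The 8 variables draw from only 8 values {1, 2, 3, 4, 5, 6, 7, 8}, so each is used; only seat 3 can be 7, hence seat 3 = 7.
Among the 7 still-open variables, 2 fits only seat 4 (and all 7 values in {1, 2, 3, 4, 5, 6, 8} must be used), so seat 4 = 2.
The 6 still-open variables draw from only 6 values {1, 3, 4, 5, 6, 8}, so each is used; only seat 5 can be 8, hence seat 5 = 8.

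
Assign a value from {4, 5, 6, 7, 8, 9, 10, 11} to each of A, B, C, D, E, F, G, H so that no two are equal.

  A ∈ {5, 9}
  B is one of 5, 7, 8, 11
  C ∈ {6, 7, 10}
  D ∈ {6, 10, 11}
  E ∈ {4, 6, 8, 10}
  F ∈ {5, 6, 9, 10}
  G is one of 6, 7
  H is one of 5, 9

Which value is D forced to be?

The 8 variables together cover exactly {4, 5, 6, 7, 8, 9, 10, 11} — 8 values for 8 variables — and 4 appears only in E's list, so E = 4.
The 7 still-open variables draw from only 7 values {5, 6, 7, 8, 9, 10, 11}, so each is used; only B can be 8, hence B = 8.
The 6 still-open variables together cover exactly {5, 6, 7, 9, 10, 11} — 6 values for 6 variables — and 11 appears only in D's list, so D = 11.

11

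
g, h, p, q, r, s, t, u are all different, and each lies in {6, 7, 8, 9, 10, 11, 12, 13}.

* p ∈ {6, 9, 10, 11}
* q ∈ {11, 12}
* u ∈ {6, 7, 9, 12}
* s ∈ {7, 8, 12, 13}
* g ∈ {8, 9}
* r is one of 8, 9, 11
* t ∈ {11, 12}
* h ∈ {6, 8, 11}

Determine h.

Among the 8 variables, 10 fits only p (and all 8 values in {6, 7, 8, 9, 10, 11, 12, 13} must be used), so p = 10.
The 7 still-open variables draw from only 7 values {6, 7, 8, 9, 11, 12, 13}, so each is used; only s can be 13, hence s = 13.
Among the 6 still-open variables, 7 fits only u (and all 6 values in {6, 7, 8, 9, 11, 12} must be used), so u = 7.
Among the 5 still-open variables, 6 fits only h (and all 5 values in {6, 8, 9, 11, 12} must be used), so h = 6.

6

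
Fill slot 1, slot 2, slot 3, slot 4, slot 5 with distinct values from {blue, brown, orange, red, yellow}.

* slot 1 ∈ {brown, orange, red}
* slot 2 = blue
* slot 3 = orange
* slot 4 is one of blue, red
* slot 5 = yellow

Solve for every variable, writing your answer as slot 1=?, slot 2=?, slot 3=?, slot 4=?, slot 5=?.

slot 1=brown, slot 2=blue, slot 3=orange, slot 4=red, slot 5=yellow

slot 2 must be blue (only option left). Eliminate blue elsewhere: slot 4.
slot 3 has just one choice, so slot 3 = orange. Remove orange from slot 1.
slot 4's domain is down to {red}, so slot 4 = red. Eliminate red elsewhere: slot 1.
slot 5 must be yellow (only option left).
slot 1 must be brown (only option left).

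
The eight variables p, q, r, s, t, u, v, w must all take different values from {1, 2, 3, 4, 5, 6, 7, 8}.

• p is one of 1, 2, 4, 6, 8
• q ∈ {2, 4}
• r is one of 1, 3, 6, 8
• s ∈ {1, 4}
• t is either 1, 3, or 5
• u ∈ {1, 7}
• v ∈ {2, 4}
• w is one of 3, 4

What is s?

1

Among the 8 variables, 5 fits only t (and all 8 values in {1, 2, 3, 4, 5, 6, 7, 8} must be used), so t = 5.
The 7 still-open variables together cover exactly {1, 2, 3, 4, 6, 7, 8} — 7 values for 7 variables — and 7 appears only in u's list, so u = 7.
q and v share exactly the 2 values {2, 4}; by pigeonhole those values go to them, so strike 2, 4 from p, s, w.
So s = 1.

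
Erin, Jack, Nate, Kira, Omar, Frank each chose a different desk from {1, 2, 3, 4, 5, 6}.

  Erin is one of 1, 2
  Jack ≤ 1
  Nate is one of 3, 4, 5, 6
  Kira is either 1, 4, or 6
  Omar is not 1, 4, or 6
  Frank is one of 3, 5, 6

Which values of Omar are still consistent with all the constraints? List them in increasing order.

Jack's domain is down to {1}, so Jack = 1. Strike 1 from Erin, Kira.
That leaves Erin = 2. Eliminate 2 elsewhere: Omar.
No further eliminations apply; Omar can still be any of 3, 5.

3, 5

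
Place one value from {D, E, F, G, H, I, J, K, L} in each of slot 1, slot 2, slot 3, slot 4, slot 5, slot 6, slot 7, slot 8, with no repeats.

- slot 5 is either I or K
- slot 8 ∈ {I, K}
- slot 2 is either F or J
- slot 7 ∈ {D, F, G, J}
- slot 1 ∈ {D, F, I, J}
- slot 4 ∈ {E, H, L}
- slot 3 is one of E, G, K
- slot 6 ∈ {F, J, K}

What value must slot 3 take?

slot 5 and slot 8 between them cover only {I, K} — a naked pair. Remove those values from slot 1, slot 3, slot 6.
The 2 variables slot 2 and slot 6 are confined to {F, J}, which locks those values in; drop them from slot 1, slot 7.
slot 1 must be D (only option left). So slot 7 can't be D.
slot 7 has just one choice, so slot 7 = G. So slot 3 can't be G.
So slot 3 = E.

E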